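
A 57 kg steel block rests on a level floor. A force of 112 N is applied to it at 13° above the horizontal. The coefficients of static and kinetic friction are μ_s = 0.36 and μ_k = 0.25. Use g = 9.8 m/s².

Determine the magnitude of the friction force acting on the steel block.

f ≈ 109 N

The vertical component of P reduces the normal force: N = m g − P sin α = 558.6 − 25.19 = 533.4 N.
For equilibrium, f = P cos α = 112×cos 13° = 109.1 N.
The static-friction limit is μ_s N = 192 N.
Since 109.1 N does not exceed the limit, the steel block stays at rest and f = 109 N.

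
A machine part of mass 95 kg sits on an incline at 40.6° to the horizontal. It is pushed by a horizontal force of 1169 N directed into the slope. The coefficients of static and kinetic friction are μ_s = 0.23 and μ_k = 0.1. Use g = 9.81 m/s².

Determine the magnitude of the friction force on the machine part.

f ≈ 281 N (down the incline)

Normal direction: N = m g cos θ + P sin θ = 1468 N.
Along the incline, the net driving force (taking up-slope positive) is P cos θ − m g sin θ = 887.6 − 606.5 = 281.1 N, so equilibrium requires friction f = -281.1 N (down-slope).
The limit of static friction is μ_s N = 337.7 N.
|f_req| = 281.1 ≤ 337.7 N → the machine part is in equilibrium; friction equals the required value.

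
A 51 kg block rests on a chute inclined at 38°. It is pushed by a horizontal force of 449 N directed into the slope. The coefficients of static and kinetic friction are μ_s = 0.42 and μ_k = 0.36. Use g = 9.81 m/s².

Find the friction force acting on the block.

f ≈ 45.8 N (down the incline)

Resolve perpendicular to the incline: N = m g cos θ + P sin θ = 51×9.81×cos 38° + 449×sin 38° = 670.7 N.
Parallel to the incline: P cos θ − m g sin θ = 353.8 − 308 = 45.8 N; the friction needed to balance this is 45.8 N acting down the slope.
The limit of static friction is μ_s N = 281.7 N.
Since 45.8 N is within the 281.7 N limit, the block stays put and friction is exactly 45.8 N.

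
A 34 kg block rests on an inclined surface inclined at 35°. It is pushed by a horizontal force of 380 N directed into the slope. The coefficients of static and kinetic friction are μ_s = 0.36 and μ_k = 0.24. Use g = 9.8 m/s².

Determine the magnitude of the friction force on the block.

f ≈ 120 N (down the incline)

Resolve perpendicular to the incline: N = m g cos θ + P sin θ = 34×9.8×cos 35° + 380×sin 35° = 490.9 N.
Along the incline, the net driving force (taking up-slope positive) is P cos θ − m g sin θ = 311.3 − 191.1 = 120.2 N, so equilibrium requires friction f = -120.2 N (down-slope).
Maximum static friction: μ_s N = 0.36 × 490.9 = 176.7 N.
|f_req| = 120.2 ≤ 176.7 N → the block is in equilibrium; friction equals the required value.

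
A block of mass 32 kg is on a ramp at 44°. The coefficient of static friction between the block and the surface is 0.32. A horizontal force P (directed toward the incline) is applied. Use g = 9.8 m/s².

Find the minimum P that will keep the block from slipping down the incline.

The block tends to slide down (tan θ > μ_s), so at the point of impending slip friction acts up-slope at its limit: f = μ_s N.
Perpendicular to the incline: N = m g cos θ + P sin θ.
Along the incline: P cos θ + μ_s N = m g sin θ, i.e. P cos θ + μ_s (m g cos θ + P sin θ) = m g sin θ.
Solving, P (cos θ + μ_s sin θ) = m g (sin θ − μ_s cos θ), so P = 314×0.4645/0.9416 = 155 N.

P_min ≈ 155 N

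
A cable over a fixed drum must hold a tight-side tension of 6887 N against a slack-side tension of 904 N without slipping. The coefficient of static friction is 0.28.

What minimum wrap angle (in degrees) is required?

β_min ≈ 416°

T₂/T₁ = e^{μβ} → β = ln(T₂/T₁)/μ.
β = ln(6887/904)/0.28 = 2.031/0.28 = 7.252 rad.
In degrees: β = 7.252 × 180/π = 416°.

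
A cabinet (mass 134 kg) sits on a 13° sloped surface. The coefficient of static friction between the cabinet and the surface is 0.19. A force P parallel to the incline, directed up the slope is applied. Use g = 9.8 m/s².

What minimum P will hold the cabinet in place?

P_min ≈ 52.3 N

The cabinet tends to slide down (tan θ > μ_s), so at the point of impending slip friction acts up-slope at its limit: f = μ_s N.
P is parallel to the surface, so N = m g cos θ = 1280 N.
Along the incline: P + μ_s N = m g sin θ, so P = 295 − 0.19×1280 = 52.3 N.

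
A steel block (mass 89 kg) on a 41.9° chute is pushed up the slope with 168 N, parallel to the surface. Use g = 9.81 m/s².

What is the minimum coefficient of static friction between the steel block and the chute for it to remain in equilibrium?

N = m g cos θ = 649.9 N.
Friction must make up the shortfall along the incline: f = m g sin θ − P = 583.1 − 168 = 415.1 N.
At the threshold f = μ_s N, so μ_s,min = 415.1/649.9 = 0.639.

μ_s,min ≈ 0.639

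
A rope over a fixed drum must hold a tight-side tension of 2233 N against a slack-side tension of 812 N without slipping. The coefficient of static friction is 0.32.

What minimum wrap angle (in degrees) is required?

β_min ≈ 181°

T₂/T₁ = e^{μβ} → β = ln(T₂/T₁)/μ.
β = ln(2233/812)/0.32 = 1.012/0.32 = 3.161 rad.
In degrees: β = 3.161 × 180/π = 181°.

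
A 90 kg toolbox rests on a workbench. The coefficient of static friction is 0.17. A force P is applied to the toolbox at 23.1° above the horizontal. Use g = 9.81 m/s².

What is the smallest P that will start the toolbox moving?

P ≈ 152 N

N = m g − P sin α (the pull lifts the toolbox).
At impending slip, P cos α = μ_s N = μ_s (m g − P sin α).
Solving: P (cos α + μ_s sin α) = μ_s m g → P = 0.17×883/(cos 23.1° + 0.17 sin 23.1°) = 150/0.9865 = 152 N.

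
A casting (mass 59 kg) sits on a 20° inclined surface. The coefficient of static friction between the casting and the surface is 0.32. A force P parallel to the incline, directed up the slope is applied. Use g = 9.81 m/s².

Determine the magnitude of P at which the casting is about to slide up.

At impending motion up the slope, friction acts down-slope at its limit: f = μ_s N.
P is parallel to the surface, so N = m g cos θ = 544 N.
Along the incline: P = m g sin θ + μ_s N = 198 + 0.32×544 = 372 N.

P ≈ 372 N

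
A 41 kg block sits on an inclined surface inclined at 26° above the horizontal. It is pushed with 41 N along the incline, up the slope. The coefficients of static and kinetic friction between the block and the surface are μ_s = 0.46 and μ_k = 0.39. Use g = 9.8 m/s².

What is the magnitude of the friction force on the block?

f ≈ 135 N (up the incline)

Normal force: N = m g cos θ = 41 × 9.8 × cos 26° = 361.1 N.
The friction needed for equilibrium is m g sin θ − P = 176.1 − 41 = 135.1 N, measured positive up-slope.
Maximum static friction available: μ_s N = 0.46 × 361.1 = 166.1 N.
Since |135.1| ≤ 166.1 N, the block remains in static equilibrium and friction takes exactly the required value.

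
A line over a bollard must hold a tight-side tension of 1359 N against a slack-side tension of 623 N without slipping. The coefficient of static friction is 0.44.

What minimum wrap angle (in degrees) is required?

T₂/T₁ = e^{μβ} → β = ln(T₂/T₁)/μ.
β = ln(1359/623)/0.44 = 0.78/0.44 = 1.773 rad.
In degrees: β = 1.773 × 180/π = 102°.

β_min ≈ 102°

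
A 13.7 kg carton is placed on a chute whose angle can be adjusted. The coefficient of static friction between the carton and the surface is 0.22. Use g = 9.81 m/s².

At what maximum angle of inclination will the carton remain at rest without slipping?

At the slip threshold, m g sin θ = μ_s · m g cos θ, so tan θ = μ_s.
θ_max = arctan(0.22) = 12.4°.

θ_max ≈ 12.4°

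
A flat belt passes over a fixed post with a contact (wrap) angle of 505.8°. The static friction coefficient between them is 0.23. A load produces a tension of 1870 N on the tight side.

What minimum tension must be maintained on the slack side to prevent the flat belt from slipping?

T_min ≈ 245 N

Capstan equation at impending slip: T_tight/T_slack = e^{μβ}.
β = 505.8° = 8.828 rad; e^{μβ} = e^{0.23×8.828} = 7.617.
T_slack = T_tight / e^{μβ} = 1870 / 7.617 = 245 N.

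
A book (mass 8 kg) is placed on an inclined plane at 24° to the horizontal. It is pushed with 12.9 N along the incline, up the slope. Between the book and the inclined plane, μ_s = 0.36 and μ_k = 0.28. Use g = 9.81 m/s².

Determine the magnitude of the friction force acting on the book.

f ≈ 19 N (up the incline)

Normal force: N = m g cos θ = 8 × 9.81 × cos 24° = 71.7 N.
For equilibrium along the incline the friction force must supply f = m g sin θ − P = 31.92 − 12.9 = 19.02 N (positive meaning up-slope).
Maximum static friction available: μ_s N = 0.36 × 71.7 = 25.81 N.
Since |19.02| ≤ 25.81 N, the book remains in static equilibrium and friction takes exactly the required value.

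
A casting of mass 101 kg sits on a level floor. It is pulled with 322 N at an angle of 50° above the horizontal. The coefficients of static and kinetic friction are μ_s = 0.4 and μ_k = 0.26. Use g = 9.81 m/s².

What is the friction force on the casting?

f ≈ 207 N

Vertical equilibrium gives N = m g − P sin α = 744.1 N.
For equilibrium, f = P cos α = 322×cos 50° = 207 N.
μ_s N = 0.4 × 744.1 = 297.7 N.
207 ≤ 297.7 N → static; friction equals the required 207 N.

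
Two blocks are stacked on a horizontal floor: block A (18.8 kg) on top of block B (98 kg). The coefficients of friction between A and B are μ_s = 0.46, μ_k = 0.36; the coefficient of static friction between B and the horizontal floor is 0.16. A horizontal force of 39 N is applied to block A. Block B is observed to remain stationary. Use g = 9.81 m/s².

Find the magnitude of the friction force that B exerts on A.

Between the blocks, N₁ = m_A g = 184.4 N.
So the A–B interface can sustain at most μ_s N₁ = 84.84 N of static friction.
P = 39 N is within that limit, so A and B move together (both at rest); the A–B friction is simply f₁ = P = 39 N.
By Newton's third law B feels 39 N forward from A. With B stationary, the floor's static friction on B balances it: f₂ = 39 N (well within μ_s(m_A+m_B)g = 183.3 N).

f ≈ 39 N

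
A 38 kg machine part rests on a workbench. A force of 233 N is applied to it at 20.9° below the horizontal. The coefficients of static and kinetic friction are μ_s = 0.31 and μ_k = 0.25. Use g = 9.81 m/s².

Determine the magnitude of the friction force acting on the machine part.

Vertical equilibrium gives N = m g + P sin α = 455.9 N.
Horizontally, friction must balance P cos α = 217.7 N.
The static-friction limit is μ_s N = 141.3 N.
The required friction exceeds μ_s N, so the machine part moves and f = μ_k N = 114 N.

f ≈ 114 N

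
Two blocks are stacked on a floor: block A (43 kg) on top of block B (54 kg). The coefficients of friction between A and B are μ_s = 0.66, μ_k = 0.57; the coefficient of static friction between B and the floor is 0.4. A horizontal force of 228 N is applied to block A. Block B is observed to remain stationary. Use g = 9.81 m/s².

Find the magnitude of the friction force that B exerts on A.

f ≈ 228 N

Between the blocks, N₁ = m_A g = 421.8 N.
Maximum static friction on A from B: μ_s N₁ = 0.66×421.8 = 278.4 N.
P = 228 N is within that limit, so A and B move together (both at rest); the A–B friction is simply f₁ = P = 228 N.
B experiences an equal 228 N forward from A (third law). B is in equilibrium, so the floor supplies f₂ = 228 N of static friction (limit μ_s(m_A+m_B)g = 380.6 N, not exceeded).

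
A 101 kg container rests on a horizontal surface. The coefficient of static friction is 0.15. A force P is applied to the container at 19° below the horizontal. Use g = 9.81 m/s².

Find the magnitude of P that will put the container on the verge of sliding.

P ≈ 166 N

N = m g + P sin α (the push presses the container into the horizontal surface).
At impending slip, P cos α = μ_s N = μ_s (m g + P sin α).
Solving: P (cos α − μ_s sin α) = μ_s m g → P = 0.15×991/(cos 19° − 0.15 sin 19°) = 149/0.8967 = 166 N.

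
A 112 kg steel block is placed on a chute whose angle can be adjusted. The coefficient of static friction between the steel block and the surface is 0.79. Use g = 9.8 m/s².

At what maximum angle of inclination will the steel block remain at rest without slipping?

θ_max ≈ 38.3°

At the slip threshold, m g sin θ = μ_s · m g cos θ, so tan θ = μ_s.
θ_max = arctan(0.79) = 38.3°.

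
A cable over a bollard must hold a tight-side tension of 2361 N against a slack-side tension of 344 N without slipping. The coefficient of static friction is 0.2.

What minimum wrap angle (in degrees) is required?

T₂/T₁ = e^{μβ} → β = ln(T₂/T₁)/μ.
β = ln(2361/344)/0.2 = 1.926/0.2 = 9.631 rad.
In degrees: β = 9.631 × 180/π = 552°.

β_min ≈ 552°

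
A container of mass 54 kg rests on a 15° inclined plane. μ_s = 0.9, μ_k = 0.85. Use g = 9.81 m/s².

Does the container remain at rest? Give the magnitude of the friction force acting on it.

N = m g cos θ = 512 N.
Down-slope weight component: m g sin θ = 137 N.
μ_s N = 461 N.
137 ≤ 461 N, so it stays put; friction = 137 N.

f ≈ 137 N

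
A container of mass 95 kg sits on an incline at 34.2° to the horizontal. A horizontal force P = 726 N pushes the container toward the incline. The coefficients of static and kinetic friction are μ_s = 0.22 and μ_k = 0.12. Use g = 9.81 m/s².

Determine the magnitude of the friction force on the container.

f ≈ 76.6 N (down the incline)

The horizontal push has a component P sin θ into the surface, so N = m g cos θ + P sin θ = 770.8 + 408.1 = 1179 N.
Along the incline, the net driving force (taking up-slope positive) is P cos θ − m g sin θ = 600.5 − 523.8 = 76.63 N, so equilibrium requires friction f = -76.63 N (down-slope).
The limit of static friction is μ_s N = 259.4 N.
Since 76.63 N is within the 259.4 N limit, the container stays put and friction is exactly 76.6 N.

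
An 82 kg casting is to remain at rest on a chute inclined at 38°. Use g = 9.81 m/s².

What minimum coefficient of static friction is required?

μ_s,min ≈ 0.781

At the slip threshold m g sin θ = μ_s m g cos θ, so μ_s,min = tan θ.
μ_s,min = tan 38° = 0.781.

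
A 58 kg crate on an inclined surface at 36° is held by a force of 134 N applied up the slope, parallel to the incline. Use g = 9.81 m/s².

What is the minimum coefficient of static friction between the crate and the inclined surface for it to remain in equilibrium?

N = m g cos θ = 460.3 N.
Friction must make up the shortfall along the incline: f = m g sin θ − P = 334.4 − 134 = 200.4 N.
At the threshold f = μ_s N, so μ_s,min = 200.4/460.3 = 0.435.

μ_s,min ≈ 0.435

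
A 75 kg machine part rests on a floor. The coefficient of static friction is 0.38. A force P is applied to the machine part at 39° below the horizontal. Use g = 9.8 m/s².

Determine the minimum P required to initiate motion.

P ≈ 519 N

N = m g + P sin α (the push presses the machine part into the floor).
At impending slip, P cos α = μ_s N = μ_s (m g + P sin α).
Solving: P (cos α − μ_s sin α) = μ_s m g → P = 0.38×735/(cos 39° − 0.38 sin 39°) = 279/0.538 = 519 N.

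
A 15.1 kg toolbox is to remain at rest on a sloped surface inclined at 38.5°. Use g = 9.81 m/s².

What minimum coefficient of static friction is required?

μ_s,min ≈ 0.795

At the slip threshold m g sin θ = μ_s m g cos θ, so μ_s,min = tan θ.
μ_s,min = tan 38.5° = 0.795.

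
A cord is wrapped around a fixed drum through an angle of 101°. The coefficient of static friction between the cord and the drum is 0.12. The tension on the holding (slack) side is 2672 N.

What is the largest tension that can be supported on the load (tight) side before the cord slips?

At impending slip the capstan equation gives T₂/T₁ = e^{μβ} with β in radians.
β = 101° × π/180 = 1.763 rad.
e^{μβ} = e^{0.12×1.763} = 1.236.
T₂ = T₁ · e^{μβ} = 2672 × 1.236 = 3300 N.

T_max ≈ 3300 N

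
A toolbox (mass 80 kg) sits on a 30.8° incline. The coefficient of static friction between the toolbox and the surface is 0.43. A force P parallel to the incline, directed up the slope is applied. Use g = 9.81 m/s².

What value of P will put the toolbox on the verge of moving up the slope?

At impending motion up the slope, friction acts down-slope at its limit: f = μ_s N.
P is parallel to the surface, so N = m g cos θ = 674 N.
Along the incline: P = m g sin θ + μ_s N = 402 + 0.43×674 = 692 N.

P ≈ 692 N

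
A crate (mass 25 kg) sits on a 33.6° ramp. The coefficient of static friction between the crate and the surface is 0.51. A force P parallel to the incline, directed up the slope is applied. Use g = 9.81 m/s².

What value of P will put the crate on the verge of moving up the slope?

P ≈ 240 N

At impending motion up the slope, friction acts down-slope at its limit: f = μ_s N.
P is parallel to the surface, so N = m g cos θ = 204 N.
Along the incline: P = m g sin θ + μ_s N = 136 + 0.51×204 = 240 N.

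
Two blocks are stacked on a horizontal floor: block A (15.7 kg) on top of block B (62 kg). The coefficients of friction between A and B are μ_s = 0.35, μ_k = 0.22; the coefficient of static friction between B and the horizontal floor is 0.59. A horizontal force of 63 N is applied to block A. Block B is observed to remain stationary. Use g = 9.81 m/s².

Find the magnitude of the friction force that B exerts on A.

Normal force at the A–B interface: N₁ = m_A g = 154 N.
So the A–B interface can sustain at most μ_s N₁ = 53.91 N of static friction.
P = 63 N exceeds that limit, so A slips over B and the interface friction becomes kinetic: f₁ = μ_k N₁ = 0.22×154 = 33.9 N.
B experiences an equal 33.9 N forward from A (third law). B is in equilibrium, so the floor supplies f₂ = 33.9 N of static friction (limit μ_s(m_A+m_B)g = 449.7 N, not exceeded).

f ≈ 33.9 N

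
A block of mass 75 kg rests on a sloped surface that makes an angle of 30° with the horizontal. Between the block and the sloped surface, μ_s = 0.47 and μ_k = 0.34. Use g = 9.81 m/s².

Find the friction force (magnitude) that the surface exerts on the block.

f ≈ 217 N (up the incline)

The normal reaction is N = m g cos θ = 637.2 N.
For equilibrium along the incline, friction must balance the weight component: f = m g sin θ = 367.9 N up the slope.
Maximum static friction available: μ_s N = 0.47 × 637.2 = 299.5 N.
Since |367.9| > 299.5 N, static friction cannot hold it; the block slides down the incline and kinetic friction applies: f = μ_k N = 0.34 × 637.2 = 217 N.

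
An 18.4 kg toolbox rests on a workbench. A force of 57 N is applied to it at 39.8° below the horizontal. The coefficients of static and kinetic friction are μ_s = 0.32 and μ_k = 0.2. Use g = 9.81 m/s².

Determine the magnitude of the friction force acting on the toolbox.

f ≈ 43.8 N

N = m g + P sin α = 180.5 + 57×sin 39.8° = 217 N.
For equilibrium, f = P cos α = 57×cos 39.8° = 43.79 N.
The static-friction limit is μ_s N = 69.44 N.
Since 43.79 N does not exceed the limit, the toolbox stays at rest and f = 43.8 N.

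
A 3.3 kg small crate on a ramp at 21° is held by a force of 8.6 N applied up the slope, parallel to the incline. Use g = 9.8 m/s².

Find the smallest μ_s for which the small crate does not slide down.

N = m g cos θ = 30.19 N.
Friction must make up the shortfall along the incline: f = m g sin θ − P = 11.59 − 8.6 = 2.99 N.
At the threshold f = μ_s N, so μ_s,min = 2.99/30.19 = 0.099.

μ_s,min ≈ 0.099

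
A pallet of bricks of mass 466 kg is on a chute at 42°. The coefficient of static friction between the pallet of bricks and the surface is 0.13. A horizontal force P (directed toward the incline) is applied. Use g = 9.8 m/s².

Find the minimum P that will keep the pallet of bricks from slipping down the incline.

P_min ≈ 3150 N

The pallet of bricks tends to slide down (tan θ > μ_s), so at the point of impending slip friction acts up-slope at its limit: f = μ_s N.
Perpendicular to the incline: N = m g cos θ + P sin θ.
Along the incline: P cos θ + μ_s N = m g sin θ, i.e. P cos θ + μ_s (m g cos θ + P sin θ) = m g sin θ.
Solving, P (cos θ + μ_s sin θ) = m g (sin θ − μ_s cos θ), so P = 4570×0.5725/0.8301 = 3150 N.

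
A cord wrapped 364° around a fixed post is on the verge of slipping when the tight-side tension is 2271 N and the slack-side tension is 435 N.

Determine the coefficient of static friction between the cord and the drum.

T₂/T₁ = e^{μβ} → μ = ln(T₂/T₁)/β.
β = 364° = 6.353 rad.
μ = ln(2271/435)/6.353 = ln(5.221)/6.353 = 0.26.

μ ≈ 0.26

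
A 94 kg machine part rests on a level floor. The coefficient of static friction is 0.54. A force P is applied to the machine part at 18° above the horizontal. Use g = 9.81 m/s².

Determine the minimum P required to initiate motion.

P ≈ 445 N

N = m g − P sin α (the pull lifts the machine part).
At impending slip, P cos α = μ_s N = μ_s (m g − P sin α).
Solving: P (cos α + μ_s sin α) = μ_s m g → P = 0.54×922/(cos 18° + 0.54 sin 18°) = 498/1.118 = 445 N.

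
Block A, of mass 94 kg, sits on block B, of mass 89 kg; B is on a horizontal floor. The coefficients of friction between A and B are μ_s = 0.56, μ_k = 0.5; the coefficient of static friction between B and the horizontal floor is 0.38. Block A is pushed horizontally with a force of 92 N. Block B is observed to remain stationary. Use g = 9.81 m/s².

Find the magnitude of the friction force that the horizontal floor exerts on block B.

The normal force B exerts on A is simply A's weight, N₁ = 922.1 N.
Maximum static friction on A from B: μ_s N₁ = 0.56×922.1 = 516.4 N.
Since P = 92 N ≤ 516.4 N, A does not slip on B; friction on A equals P = 92 N.
B experiences an equal 92 N forward from A (third law). B is in equilibrium, so the floor supplies f₂ = 92 N of static friction (limit μ_s(m_A+m_B)g = 682.2 N, not exceeded).

f ≈ 92 N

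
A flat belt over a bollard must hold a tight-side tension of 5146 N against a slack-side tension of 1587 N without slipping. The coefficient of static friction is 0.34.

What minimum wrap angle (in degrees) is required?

β_min ≈ 198°

T₂/T₁ = e^{μβ} → β = ln(T₂/T₁)/μ.
β = ln(5146/1587)/0.34 = 1.176/0.34 = 3.46 rad.
In degrees: β = 3.46 × 180/π = 198°.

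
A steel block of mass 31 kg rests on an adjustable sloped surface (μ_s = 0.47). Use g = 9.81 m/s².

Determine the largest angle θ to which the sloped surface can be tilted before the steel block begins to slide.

At the slip threshold, m g sin θ = μ_s · m g cos θ, so tan θ = μ_s.
θ_max = arctan(0.47) = 25.2°.

θ_max ≈ 25.2°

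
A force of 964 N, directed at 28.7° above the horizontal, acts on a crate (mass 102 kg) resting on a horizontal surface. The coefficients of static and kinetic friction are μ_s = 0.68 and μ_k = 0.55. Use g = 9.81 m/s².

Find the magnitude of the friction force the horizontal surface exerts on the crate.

Vertical equilibrium gives N = m g − P sin α = 537.7 N.
For equilibrium, f = P cos α = 964×cos 28.7° = 845.6 N.
μ_s N = 0.68 × 537.7 = 365.6 N.
845.6 > 365.6 N → the crate slides; f = μ_k N = 0.55×537.7 = 296 N.

f ≈ 296 N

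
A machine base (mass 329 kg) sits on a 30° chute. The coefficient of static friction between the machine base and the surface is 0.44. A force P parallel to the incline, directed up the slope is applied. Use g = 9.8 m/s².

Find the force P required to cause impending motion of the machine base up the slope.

P ≈ 2840 N

At impending motion up the slope, friction acts down-slope at its limit: f = μ_s N.
P is parallel to the surface, so N = m g cos θ = 2790 N.
Along the incline: P = m g sin θ + μ_s N = 1610 + 0.44×2790 = 2840 N.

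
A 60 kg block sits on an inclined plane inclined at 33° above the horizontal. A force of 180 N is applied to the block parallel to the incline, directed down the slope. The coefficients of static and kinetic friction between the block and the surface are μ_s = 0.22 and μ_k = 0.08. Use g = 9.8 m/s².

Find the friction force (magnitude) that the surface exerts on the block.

The normal reaction is N = m g cos θ = 493.1 N.
Parallel to the incline, ΣF = 0 gives f = m g sin θ + P = 320.2 + 180 = 500.2 N (up-slope positive).
Static friction can supply at most μ_s N = 108.5 N.
Since |500.2| > 108.5 N, static friction cannot hold it; the block slides down the incline and kinetic friction applies: f = μ_k N = 0.08 × 493.1 = 39.5 N.

f ≈ 39.5 N (up the incline)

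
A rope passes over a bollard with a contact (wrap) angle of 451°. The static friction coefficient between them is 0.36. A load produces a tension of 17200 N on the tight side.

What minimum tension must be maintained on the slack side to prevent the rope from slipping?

T_min ≈ 1010 N

Capstan equation at impending slip: T_tight/T_slack = e^{μβ}.
β = 451° = 7.871 rad; e^{μβ} = e^{0.36×7.871} = 17.01.
T_slack = T_tight / e^{μβ} = 17200 / 17.01 = 1010 N.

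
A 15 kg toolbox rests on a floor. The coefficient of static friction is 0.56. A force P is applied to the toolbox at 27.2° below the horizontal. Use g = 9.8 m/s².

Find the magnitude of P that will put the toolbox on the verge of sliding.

P ≈ 130 N

N = m g + P sin α (the push presses the toolbox into the floor).
At impending slip, P cos α = μ_s N = μ_s (m g + P sin α).
Solving: P (cos α − μ_s sin α) = μ_s m g → P = 0.56×147/(cos 27.2° − 0.56 sin 27.2°) = 82.3/0.6334 = 130 N.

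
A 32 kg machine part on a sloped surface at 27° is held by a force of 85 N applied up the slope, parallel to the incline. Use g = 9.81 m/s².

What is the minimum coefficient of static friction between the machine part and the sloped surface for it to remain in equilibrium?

μ_s,min ≈ 0.206

N = m g cos θ = 279.7 N.
Friction must make up the shortfall along the incline: f = m g sin θ − P = 142.5 − 85 = 57.52 N.
At the threshold f = μ_s N, so μ_s,min = 57.52/279.7 = 0.206.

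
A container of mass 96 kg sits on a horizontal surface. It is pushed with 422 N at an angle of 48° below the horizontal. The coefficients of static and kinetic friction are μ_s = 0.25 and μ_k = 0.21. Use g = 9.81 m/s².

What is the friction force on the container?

The vertical component of P adds to the normal force: N = m g + P sin α = 941.8 + 313.6 = 1255 N.
For equilibrium, f = P cos α = 422×cos 48° = 282.4 N.
The static-friction limit is μ_s N = 313.8 N.
282.4 ≤ 313.8 N → static; friction equals the required 282 N.

f ≈ 282 N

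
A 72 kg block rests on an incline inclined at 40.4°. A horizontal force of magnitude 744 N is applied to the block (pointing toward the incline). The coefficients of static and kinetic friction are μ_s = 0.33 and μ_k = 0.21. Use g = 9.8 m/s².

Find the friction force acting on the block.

f ≈ 109 N (down the incline)

The horizontal push has a component P sin θ into the surface, so N = m g cos θ + P sin θ = 537.3 + 482.2 = 1020 N.
Parallel to the incline: P cos θ − m g sin θ = 566.6 − 457.3 = 109.3 N; the friction needed to balance this is 109.3 N acting down the slope.
The limit of static friction is μ_s N = 336.4 N.
|f_req| = 109.3 ≤ 336.4 N → the block is in equilibrium; friction equals the required value.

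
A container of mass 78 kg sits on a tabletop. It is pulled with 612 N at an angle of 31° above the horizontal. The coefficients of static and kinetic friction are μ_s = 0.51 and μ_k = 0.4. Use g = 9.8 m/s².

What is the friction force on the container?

Vertical equilibrium gives N = m g − P sin α = 449.2 N.
The horizontal driving force is P cos α = 524.6 N, so equilibrium needs friction f = 524.6 N.
μ_s N = 0.51 × 449.2 = 229.1 N.
524.6 > 229.1 N → the container slides; f = μ_k N = 0.4×449.2 = 180 N.

f ≈ 180 N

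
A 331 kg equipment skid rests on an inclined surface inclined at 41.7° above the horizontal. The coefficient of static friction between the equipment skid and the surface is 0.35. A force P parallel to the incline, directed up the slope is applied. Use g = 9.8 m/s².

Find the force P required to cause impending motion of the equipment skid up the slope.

At impending motion up the slope, friction acts down-slope at its limit: f = μ_s N.
P is parallel to the surface, so N = m g cos θ = 2420 N.
Along the incline: P = m g sin θ + μ_s N = 2160 + 0.35×2420 = 3010 N.

P ≈ 3010 N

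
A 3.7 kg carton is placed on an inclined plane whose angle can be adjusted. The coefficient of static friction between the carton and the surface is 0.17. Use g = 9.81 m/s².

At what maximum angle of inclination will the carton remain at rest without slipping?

θ_max ≈ 9.65°

At the slip threshold, m g sin θ = μ_s · m g cos θ, so tan θ = μ_s.
θ_max = arctan(0.17) = 9.65°.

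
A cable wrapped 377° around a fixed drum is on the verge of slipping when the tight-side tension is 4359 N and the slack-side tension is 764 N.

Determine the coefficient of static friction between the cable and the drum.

T₂/T₁ = e^{μβ} → μ = ln(T₂/T₁)/β.
β = 377° = 6.58 rad.
μ = ln(4359/764)/6.58 = ln(5.705)/6.58 = 0.265.

μ ≈ 0.265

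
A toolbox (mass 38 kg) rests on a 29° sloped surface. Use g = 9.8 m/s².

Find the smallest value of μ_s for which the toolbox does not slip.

μ_s,min ≈ 0.554

At the slip threshold m g sin θ = μ_s m g cos θ, so μ_s,min = tan θ.
μ_s,min = tan 29° = 0.554.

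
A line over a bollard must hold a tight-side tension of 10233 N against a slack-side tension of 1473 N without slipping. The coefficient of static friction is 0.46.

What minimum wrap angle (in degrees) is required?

β_min ≈ 241°

T₂/T₁ = e^{μβ} → β = ln(T₂/T₁)/μ.
β = ln(10233/1473)/0.46 = 1.938/0.46 = 4.214 rad.
In degrees: β = 4.214 × 180/π = 241°.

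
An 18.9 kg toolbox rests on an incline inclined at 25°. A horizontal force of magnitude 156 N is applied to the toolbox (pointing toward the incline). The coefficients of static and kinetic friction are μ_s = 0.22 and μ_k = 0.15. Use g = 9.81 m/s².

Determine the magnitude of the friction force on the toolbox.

f ≈ 35.1 N (down the incline)

The horizontal push has a component P sin θ into the surface, so N = m g cos θ + P sin θ = 168 + 65.93 = 234 N.
Parallel to the incline: P cos θ − m g sin θ = 141.4 − 78.36 = 63.03 N; the friction needed to balance this is 63.03 N acting down the slope.
Maximum static friction: μ_s N = 0.22 × 234 = 51.47 N.
|f_req| = 63.03 > 51.47 N → the toolbox slides up the incline; f = μ_k N = 0.15 × 234 = 35.1 N.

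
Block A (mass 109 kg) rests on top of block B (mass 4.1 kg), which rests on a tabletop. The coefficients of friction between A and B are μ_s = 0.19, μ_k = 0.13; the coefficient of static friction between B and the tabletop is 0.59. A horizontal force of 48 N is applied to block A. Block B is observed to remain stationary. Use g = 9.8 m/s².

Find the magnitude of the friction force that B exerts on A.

Normal force at the A–B interface: N₁ = m_A g = 1068 N.
Maximum static friction on A from B: μ_s N₁ = 0.19×1068 = 203 N.
Since P = 48 N ≤ 203 N, A does not slip on B; friction on A equals P = 48 N.
By Newton's third law B feels 48 N forward from A. With B stationary, the floor's static friction on B balances it: f₂ = 48 N (well within μ_s(m_A+m_B)g = 653.9 N).

f ≈ 48 N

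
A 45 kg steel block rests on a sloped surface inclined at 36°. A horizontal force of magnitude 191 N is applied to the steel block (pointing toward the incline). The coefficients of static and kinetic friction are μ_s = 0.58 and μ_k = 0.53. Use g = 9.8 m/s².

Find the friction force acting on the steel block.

f ≈ 105 N (up the incline)

The horizontal push has a component P sin θ into the surface, so N = m g cos θ + P sin θ = 356.8 + 112.3 = 469 N.
Parallel to the incline: P cos θ − m g sin θ = 154.5 − 259.2 = -104.7 N; the friction needed to balance this is 104.7 N acting up the slope.
Maximum static friction: μ_s N = 0.58 × 469 = 272 N.
|f_req| = 104.7 ≤ 272 N → the steel block is in equilibrium; friction equals the required value.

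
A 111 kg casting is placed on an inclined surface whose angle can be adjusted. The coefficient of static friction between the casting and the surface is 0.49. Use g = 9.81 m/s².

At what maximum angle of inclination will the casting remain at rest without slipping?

At the slip threshold, m g sin θ = μ_s · m g cos θ, so tan θ = μ_s.
θ_max = arctan(0.49) = 26.1°.

θ_max ≈ 26.1°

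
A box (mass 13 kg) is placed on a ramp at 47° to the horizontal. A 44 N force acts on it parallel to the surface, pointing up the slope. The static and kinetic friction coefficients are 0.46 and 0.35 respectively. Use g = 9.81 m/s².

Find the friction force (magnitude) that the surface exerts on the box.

Perpendicular to the surface, N = m g cos θ = 13·9.81·cos 47° = 86.98 N.
For equilibrium along the incline the friction force must supply f = m g sin θ − P = 93.27 − 44 = 49.27 N (positive meaning up-slope).
Maximum static friction available: μ_s N = 0.46 × 86.98 = 40.01 N.
Since |49.27| > 40.01 N, static friction cannot hold it; the box slides down the incline and kinetic friction applies: f = μ_k N = 0.35 × 86.98 = 30.4 N.

f ≈ 30.4 N (up the incline)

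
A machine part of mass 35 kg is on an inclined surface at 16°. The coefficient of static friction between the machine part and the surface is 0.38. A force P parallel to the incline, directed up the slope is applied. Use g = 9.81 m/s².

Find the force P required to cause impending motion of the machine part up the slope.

At impending motion up the slope, friction acts down-slope at its limit: f = μ_s N.
P is parallel to the surface, so N = m g cos θ = 330 N.
Along the incline: P = m g sin θ + μ_s N = 94.6 + 0.38×330 = 220 N.

P ≈ 220 N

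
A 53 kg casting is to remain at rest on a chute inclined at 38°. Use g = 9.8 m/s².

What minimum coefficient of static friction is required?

At the slip threshold m g sin θ = μ_s m g cos θ, so μ_s,min = tan θ.
μ_s,min = tan 38° = 0.781.

μ_s,min ≈ 0.781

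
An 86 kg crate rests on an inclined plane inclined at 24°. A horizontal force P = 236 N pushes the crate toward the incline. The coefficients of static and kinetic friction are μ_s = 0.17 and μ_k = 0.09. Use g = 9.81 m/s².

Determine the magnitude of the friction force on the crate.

f ≈ 128 N (up the incline)

Normal direction: N = m g cos θ + P sin θ = 866.7 N.
Along the incline, the net driving force (taking up-slope positive) is P cos θ − m g sin θ = 215.6 − 343.1 = -127.6 N, so equilibrium requires friction f = 127.6 N (up-slope).
The limit of static friction is μ_s N = 147.3 N.
Since 127.6 N is within the 147.3 N limit, the crate stays put and friction is exactly 128 N.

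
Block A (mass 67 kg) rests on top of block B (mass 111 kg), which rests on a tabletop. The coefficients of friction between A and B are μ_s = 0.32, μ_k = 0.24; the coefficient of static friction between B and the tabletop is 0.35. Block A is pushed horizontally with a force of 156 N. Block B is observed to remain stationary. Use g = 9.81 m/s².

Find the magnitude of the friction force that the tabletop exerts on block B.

f ≈ 156 N

Between the blocks, N₁ = m_A g = 657.3 N.
So the A–B interface can sustain at most μ_s N₁ = 210.3 N of static friction.
P = 156 N is within that limit, so A and B move together (both at rest); the A–B friction is simply f₁ = P = 156 N.
By Newton's third law B feels 156 N forward from A. With B stationary, the floor's static friction on B balances it: f₂ = 156 N (well within μ_s(m_A+m_B)g = 611.2 N).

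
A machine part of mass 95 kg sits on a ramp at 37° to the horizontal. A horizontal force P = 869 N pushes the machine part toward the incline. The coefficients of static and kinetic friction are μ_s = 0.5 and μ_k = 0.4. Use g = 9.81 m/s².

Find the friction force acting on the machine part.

Resolve perpendicular to the incline: N = m g cos θ + P sin θ = 95×9.81×cos 37° + 869×sin 37° = 1267 N.
Parallel to the incline: P cos θ − m g sin θ = 694 − 560.9 = 133.2 N; the friction needed to balance this is 133.2 N acting down the slope.
The limit of static friction is μ_s N = 633.6 N.
|f_req| = 133.2 ≤ 633.6 N → the machine part is in equilibrium; friction equals the required value.

f ≈ 133 N (down the incline)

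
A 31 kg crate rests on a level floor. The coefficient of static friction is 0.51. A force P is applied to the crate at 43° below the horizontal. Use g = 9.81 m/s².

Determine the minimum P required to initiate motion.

N = m g + P sin α (the push presses the crate into the level floor).
At impending slip, P cos α = μ_s N = μ_s (m g + P sin α).
Solving: P (cos α − μ_s sin α) = μ_s m g → P = 0.51×304/(cos 43° − 0.51 sin 43°) = 155/0.3835 = 404 N.

P ≈ 404 N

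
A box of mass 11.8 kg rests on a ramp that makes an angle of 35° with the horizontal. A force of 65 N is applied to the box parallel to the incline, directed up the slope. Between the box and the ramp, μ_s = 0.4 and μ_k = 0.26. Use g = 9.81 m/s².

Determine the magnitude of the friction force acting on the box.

f ≈ 1.4 N (up the incline)

Perpendicular to the surface, N = m g cos θ = 11.8·9.81·cos 35° = 94.82 N.
The friction needed for equilibrium is m g sin θ − P = 66.4 − 65 = 1.396 N, measured positive up-slope.
Static friction can supply at most μ_s N = 37.93 N.
Since |1.396| ≤ 37.93 N, the box remains in static equilibrium and friction takes exactly the required value.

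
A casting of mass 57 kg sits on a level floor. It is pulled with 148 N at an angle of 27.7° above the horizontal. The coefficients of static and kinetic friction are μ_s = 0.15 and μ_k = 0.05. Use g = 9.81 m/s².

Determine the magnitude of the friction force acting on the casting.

f ≈ 24.5 N

The vertical component of P reduces the normal force: N = m g − P sin α = 559.2 − 68.8 = 490.4 N.
For equilibrium, f = P cos α = 148×cos 27.7° = 131 N.
μ_s N = 0.15 × 490.4 = 73.56 N.
The required friction exceeds μ_s N, so the casting moves and f = μ_k N = 24.5 N.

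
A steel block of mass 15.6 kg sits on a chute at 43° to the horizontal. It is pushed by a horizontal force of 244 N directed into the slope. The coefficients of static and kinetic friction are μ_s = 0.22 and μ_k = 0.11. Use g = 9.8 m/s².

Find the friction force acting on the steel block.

Resolve perpendicular to the incline: N = m g cos θ + P sin θ = 15.6×9.8×cos 43° + 244×sin 43° = 278.2 N.
Along the incline, the net driving force (taking up-slope positive) is P cos θ − m g sin θ = 178.5 − 104.3 = 74.19 N, so equilibrium requires friction f = -74.19 N (down-slope).
The limit of static friction is μ_s N = 61.21 N.
|f_req| = 74.19 > 61.21 N → the steel block slides up the incline; f = μ_k N = 0.11 × 278.2 = 30.6 N.

f ≈ 30.6 N (down the incline)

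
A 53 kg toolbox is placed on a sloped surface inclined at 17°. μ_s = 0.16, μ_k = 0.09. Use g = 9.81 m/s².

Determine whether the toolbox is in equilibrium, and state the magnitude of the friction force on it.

N = m g cos θ = 497 N.
Down-slope weight component: m g sin θ = 152 N.
μ_s N = 79.6 N.
152 > 79.6 N, so it slides; kinetic friction f = μ_k N = 0.09×497 = 44.7 N.

f ≈ 44.7 N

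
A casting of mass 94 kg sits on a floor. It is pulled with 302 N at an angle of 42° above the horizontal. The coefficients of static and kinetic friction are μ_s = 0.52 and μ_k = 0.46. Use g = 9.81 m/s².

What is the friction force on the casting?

The vertical component of P reduces the normal force: N = m g − P sin α = 922.1 − 202.1 = 720.1 N.
Horizontally, friction must balance P cos α = 224.4 N.
The static-friction limit is μ_s N = 374.4 N.
224.4 ≤ 374.4 N → static; friction equals the required 224 N.

f ≈ 224 N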